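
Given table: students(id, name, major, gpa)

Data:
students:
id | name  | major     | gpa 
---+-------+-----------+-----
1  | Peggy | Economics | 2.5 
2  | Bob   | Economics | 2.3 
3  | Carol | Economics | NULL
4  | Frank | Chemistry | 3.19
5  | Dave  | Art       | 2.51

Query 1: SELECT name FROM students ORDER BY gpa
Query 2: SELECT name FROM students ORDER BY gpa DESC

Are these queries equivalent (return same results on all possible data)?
No, not equivalent

Query 1 returns: [('Carol',), ('Bob',), ('Peggy',), ('Dave',), ('Frank',)]
Query 2 returns: [('Frank',), ('Dave',), ('Peggy',), ('Bob',), ('Carol',)]

Reason: ASC vs DESC gives opposite ordering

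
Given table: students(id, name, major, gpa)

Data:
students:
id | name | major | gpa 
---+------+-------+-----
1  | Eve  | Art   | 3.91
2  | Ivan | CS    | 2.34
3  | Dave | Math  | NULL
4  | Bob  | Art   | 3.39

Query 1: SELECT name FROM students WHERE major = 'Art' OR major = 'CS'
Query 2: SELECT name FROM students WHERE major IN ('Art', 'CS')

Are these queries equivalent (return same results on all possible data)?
Yes, equivalent

Both queries return: [('Bob',), ('Eve',), ('Ivan',)]

Reason: OR vs IN are equivalent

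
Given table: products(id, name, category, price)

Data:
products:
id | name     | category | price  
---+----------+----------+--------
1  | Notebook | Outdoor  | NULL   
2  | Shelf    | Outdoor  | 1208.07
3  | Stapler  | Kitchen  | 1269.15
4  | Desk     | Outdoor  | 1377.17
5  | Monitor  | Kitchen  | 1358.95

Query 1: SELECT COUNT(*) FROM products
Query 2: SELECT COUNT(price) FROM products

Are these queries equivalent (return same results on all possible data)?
No, not equivalent

Query 1 returns: [(5,)]
Query 2 returns: [(4,)]

Reason: COUNT(*) includes NULLs, COUNT(column) excludes them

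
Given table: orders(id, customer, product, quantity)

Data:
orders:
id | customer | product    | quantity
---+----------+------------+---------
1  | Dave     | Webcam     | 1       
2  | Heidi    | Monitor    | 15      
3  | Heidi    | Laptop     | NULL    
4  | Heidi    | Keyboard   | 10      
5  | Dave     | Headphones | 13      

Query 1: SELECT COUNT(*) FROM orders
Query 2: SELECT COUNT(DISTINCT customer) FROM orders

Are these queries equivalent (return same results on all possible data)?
No, not equivalent

Query 1 returns: [(5,)]
Query 2 returns: [(2,)]

Reason: COUNT(*) counts rows, COUNT(DISTINCT customer) counts unique customers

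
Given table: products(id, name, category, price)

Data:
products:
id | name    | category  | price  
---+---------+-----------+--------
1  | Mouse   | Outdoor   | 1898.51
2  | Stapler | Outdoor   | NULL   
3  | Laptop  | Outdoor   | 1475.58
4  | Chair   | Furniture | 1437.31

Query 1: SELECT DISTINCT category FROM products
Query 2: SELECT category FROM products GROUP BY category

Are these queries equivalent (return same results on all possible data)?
Yes, equivalent

Both queries return: [('Furniture',), ('Outdoor',)]

Reason: Both get unique categorys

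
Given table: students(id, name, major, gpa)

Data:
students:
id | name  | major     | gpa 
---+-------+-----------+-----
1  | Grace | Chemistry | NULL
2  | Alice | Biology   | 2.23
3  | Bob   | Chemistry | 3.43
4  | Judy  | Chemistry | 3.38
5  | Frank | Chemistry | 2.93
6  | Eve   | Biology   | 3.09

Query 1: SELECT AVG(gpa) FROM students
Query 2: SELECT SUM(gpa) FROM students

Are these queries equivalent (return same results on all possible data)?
No, not equivalent

Query 1 returns: [(3.012,)]
Query 2 returns: [(15.06,)]

Reason: AVG vs SUM give different aggregate values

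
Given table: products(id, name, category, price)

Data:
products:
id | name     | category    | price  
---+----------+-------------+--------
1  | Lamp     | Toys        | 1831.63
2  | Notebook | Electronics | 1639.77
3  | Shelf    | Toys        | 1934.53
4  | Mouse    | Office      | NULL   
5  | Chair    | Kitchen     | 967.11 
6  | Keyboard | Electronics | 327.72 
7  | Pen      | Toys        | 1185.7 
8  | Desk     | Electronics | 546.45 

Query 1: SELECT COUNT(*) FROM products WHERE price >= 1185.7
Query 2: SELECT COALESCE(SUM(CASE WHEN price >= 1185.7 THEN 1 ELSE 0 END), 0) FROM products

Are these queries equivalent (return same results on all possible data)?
Yes, equivalent

Both queries return: [(4,)]

Reason: COUNT with WHERE vs conditional SUM (COALESCE handles empty-table NULL)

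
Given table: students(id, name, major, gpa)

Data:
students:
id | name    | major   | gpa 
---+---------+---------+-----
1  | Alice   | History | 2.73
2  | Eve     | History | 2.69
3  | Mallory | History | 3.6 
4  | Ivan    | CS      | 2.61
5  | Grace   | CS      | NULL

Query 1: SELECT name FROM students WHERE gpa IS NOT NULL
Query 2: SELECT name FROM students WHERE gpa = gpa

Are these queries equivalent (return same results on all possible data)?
Yes, equivalent

Both queries return: [('Alice',), ('Eve',), ('Ivan',), ('Mallory',)]

Reason: IS NOT NULL vs self-equality (both exclude NULLs)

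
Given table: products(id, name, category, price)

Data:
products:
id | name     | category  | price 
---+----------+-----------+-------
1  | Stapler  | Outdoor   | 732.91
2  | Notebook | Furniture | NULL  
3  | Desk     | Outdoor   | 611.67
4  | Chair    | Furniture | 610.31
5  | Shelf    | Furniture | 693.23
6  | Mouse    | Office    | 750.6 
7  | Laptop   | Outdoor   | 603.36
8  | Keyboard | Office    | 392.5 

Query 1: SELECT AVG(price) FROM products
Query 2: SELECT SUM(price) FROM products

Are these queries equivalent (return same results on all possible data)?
No, not equivalent

Query 1 returns: [(627.7971428571428,)]
Query 2 returns: [(4394.58,)]

Reason: AVG vs SUM give different aggregate values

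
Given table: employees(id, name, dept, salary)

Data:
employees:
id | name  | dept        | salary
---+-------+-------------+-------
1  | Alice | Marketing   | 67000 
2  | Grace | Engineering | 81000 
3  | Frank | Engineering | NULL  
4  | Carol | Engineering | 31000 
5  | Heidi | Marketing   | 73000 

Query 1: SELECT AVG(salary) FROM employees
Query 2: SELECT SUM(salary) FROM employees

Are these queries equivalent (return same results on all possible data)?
No, not equivalent

Query 1 returns: [(63000.0,)]
Query 2 returns: [(252000,)]

Reason: AVG vs SUM give different aggregate values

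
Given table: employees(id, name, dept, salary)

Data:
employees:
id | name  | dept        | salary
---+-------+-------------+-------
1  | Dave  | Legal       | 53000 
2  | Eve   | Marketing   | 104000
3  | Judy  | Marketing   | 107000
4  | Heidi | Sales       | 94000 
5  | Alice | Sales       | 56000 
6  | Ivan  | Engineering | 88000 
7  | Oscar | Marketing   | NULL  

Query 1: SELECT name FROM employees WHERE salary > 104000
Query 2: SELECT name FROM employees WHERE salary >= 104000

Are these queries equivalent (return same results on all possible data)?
No, not equivalent

Query 1 returns: [('Judy',)]
Query 2 returns: [('Eve',), ('Judy',)]

Reason: > vs >= gives different results when salary = 104000 exists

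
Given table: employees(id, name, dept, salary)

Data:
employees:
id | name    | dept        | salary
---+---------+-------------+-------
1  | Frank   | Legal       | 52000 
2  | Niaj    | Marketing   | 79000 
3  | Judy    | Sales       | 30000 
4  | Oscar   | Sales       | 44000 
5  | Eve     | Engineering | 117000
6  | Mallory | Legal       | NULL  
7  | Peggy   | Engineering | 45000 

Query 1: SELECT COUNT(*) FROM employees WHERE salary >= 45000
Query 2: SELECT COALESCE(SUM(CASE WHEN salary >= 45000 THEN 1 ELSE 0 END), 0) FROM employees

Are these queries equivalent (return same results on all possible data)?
Yes, equivalent

Both queries return: [(4,)]

Reason: COUNT with WHERE vs conditional SUM (COALESCE handles empty-table NULL)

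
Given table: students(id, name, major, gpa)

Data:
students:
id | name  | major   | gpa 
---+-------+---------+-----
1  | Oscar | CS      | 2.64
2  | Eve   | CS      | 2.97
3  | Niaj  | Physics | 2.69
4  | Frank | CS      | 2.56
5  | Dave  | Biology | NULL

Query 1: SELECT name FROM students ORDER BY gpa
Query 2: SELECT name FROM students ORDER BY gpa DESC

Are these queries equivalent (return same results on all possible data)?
No, not equivalent

Query 1 returns: [('Dave',), ('Frank',), ('Oscar',), ('Niaj',), ('Eve',)]
Query 2 returns: [('Eve',), ('Niaj',), ('Oscar',), ('Frank',), ('Dave',)]

Reason: ASC vs DESC gives opposite ordering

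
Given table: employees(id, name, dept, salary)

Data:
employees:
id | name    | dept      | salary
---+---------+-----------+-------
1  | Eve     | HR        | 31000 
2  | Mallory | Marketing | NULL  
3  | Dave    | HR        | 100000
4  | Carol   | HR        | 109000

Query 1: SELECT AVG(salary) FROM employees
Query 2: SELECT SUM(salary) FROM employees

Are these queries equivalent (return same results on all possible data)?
No, not equivalent

Query 1 returns: [(80000.0,)]
Query 2 returns: [(240000,)]

Reason: AVG vs SUM give different aggregate values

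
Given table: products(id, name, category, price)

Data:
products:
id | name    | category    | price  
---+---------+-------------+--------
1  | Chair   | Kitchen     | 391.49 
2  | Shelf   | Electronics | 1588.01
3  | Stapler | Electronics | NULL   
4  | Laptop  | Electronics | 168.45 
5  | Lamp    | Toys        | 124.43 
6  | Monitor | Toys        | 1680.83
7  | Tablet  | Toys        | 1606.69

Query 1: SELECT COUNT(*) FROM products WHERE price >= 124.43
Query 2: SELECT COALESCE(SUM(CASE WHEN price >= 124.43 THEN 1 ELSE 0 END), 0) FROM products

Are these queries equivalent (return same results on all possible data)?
Yes, equivalent

Both queries return: [(6,)]

Reason: COUNT with WHERE vs conditional SUM (COALESCE handles empty-table NULL)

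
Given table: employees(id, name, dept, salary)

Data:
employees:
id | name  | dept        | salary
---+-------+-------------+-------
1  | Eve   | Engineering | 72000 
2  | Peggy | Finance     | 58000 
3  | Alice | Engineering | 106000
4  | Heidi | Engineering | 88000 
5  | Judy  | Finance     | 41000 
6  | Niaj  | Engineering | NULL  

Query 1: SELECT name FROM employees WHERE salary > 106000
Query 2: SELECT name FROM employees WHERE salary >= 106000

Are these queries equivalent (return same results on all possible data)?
No, not equivalent

Query 1 returns: []
Query 2 returns: [('Alice',)]

Reason: > vs >= gives different results when salary = 106000 exists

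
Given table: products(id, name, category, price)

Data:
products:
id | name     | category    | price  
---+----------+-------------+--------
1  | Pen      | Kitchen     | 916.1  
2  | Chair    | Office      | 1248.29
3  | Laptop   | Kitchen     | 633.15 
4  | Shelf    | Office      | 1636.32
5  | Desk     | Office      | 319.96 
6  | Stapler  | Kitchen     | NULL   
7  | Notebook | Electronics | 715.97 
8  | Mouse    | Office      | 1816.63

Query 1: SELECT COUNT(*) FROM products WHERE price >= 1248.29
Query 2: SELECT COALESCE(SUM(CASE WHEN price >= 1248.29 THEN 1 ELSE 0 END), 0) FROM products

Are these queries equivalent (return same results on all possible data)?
Yes, equivalent

Both queries return: [(3,)]

Reason: COUNT with WHERE vs conditional SUM (COALESCE handles empty-table NULL)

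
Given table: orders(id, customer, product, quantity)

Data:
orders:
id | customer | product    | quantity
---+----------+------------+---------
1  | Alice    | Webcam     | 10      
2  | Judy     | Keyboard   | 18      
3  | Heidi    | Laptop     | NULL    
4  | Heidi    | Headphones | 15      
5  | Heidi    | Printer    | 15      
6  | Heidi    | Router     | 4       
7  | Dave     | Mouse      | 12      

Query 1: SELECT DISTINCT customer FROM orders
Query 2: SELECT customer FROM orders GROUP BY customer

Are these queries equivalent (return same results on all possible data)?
Yes, equivalent

Both queries return: [('Alice',), ('Dave',), ('Heidi',), ('Judy',)]

Reason: Both get unique customers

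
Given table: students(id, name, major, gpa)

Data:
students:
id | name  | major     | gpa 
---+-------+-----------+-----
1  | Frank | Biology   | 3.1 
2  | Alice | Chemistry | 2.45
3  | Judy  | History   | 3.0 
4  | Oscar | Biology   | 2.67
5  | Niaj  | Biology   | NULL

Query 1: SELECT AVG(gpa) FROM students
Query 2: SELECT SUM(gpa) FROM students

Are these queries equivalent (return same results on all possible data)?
No, not equivalent

Query 1 returns: [(2.805,)]
Query 2 returns: [(11.22,)]

Reason: AVG vs SUM give different aggregate values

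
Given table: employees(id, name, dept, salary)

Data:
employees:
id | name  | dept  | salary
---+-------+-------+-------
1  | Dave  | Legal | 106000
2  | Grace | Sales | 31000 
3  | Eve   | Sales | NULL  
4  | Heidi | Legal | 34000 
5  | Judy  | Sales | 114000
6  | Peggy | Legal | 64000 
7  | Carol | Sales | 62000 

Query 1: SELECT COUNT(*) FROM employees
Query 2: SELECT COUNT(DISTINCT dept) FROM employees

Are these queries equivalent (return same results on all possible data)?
No, not equivalent

Query 1 returns: [(7,)]
Query 2 returns: [(2,)]

Reason: COUNT(*) counts rows, COUNT(DISTINCT dept) counts unique depts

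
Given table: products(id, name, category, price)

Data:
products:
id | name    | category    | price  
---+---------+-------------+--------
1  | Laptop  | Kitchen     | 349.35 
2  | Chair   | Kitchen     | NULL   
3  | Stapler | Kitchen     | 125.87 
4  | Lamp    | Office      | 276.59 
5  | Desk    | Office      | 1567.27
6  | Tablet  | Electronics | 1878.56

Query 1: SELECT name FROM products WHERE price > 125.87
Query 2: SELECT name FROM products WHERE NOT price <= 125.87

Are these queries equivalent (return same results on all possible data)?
Yes, equivalent

Both queries return: [('Desk',), ('Lamp',), ('Laptop',), ('Tablet',)]

Reason: Both filter price > 125.87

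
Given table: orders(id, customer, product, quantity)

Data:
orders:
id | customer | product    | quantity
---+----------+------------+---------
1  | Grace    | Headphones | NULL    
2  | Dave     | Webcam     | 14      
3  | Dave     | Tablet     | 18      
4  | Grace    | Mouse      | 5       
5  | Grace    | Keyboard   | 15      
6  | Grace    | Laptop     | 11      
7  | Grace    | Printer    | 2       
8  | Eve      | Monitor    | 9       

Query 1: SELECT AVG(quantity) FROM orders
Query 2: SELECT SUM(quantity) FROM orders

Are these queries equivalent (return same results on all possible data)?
No, not equivalent

Query 1 returns: [(10.571428571428571,)]
Query 2 returns: [(74,)]

Reason: AVG vs SUM give different aggregate values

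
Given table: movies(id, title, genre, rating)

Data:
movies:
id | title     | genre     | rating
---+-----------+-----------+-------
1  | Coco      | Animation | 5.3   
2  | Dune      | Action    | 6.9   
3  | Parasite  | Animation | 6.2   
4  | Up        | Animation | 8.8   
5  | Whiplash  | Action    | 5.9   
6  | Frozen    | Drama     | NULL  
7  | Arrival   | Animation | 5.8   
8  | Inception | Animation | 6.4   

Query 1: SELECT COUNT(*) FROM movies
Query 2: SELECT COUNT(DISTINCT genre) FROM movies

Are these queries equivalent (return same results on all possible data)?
No, not equivalent

Query 1 returns: [(8,)]
Query 2 returns: [(3,)]

Reason: COUNT(*) counts rows, COUNT(DISTINCT genre) counts unique genres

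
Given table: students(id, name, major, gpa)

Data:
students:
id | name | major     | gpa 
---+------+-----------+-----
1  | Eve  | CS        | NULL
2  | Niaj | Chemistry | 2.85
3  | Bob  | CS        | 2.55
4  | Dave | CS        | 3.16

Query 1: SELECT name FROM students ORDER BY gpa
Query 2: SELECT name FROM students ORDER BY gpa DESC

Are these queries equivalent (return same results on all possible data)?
No, not equivalent

Query 1 returns: [('Eve',), ('Bob',), ('Niaj',), ('Dave',)]
Query 2 returns: [('Dave',), ('Niaj',), ('Bob',), ('Eve',)]

Reason: ASC vs DESC gives opposite ordering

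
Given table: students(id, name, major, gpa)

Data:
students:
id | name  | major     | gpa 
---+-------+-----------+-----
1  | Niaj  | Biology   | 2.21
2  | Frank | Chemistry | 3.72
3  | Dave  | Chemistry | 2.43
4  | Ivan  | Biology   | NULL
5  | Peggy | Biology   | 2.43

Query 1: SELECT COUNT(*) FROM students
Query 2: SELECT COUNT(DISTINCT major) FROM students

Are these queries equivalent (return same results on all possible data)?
No, not equivalent

Query 1 returns: [(5,)]
Query 2 returns: [(2,)]

Reason: COUNT(*) counts rows, COUNT(DISTINCT major) counts unique majors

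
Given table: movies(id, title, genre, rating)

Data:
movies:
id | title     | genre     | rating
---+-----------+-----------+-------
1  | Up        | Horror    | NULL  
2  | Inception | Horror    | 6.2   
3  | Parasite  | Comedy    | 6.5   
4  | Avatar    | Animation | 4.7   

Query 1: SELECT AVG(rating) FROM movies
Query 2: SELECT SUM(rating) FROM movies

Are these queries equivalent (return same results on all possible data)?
No, not equivalent

Query 1 returns: [(5.8,)]
Query 2 returns: [(17.4,)]

Reason: AVG vs SUM give different aggregate values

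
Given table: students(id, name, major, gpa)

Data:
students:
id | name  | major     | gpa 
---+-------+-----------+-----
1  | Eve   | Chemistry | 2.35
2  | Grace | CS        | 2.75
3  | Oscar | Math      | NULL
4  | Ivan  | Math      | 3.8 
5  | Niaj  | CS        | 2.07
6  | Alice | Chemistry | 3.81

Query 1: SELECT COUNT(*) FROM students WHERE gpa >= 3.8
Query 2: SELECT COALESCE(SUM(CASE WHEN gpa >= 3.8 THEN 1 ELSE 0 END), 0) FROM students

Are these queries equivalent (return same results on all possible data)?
Yes, equivalent

Both queries return: [(2,)]

Reason: COUNT with WHERE vs conditional SUM (COALESCE handles empty-table NULL)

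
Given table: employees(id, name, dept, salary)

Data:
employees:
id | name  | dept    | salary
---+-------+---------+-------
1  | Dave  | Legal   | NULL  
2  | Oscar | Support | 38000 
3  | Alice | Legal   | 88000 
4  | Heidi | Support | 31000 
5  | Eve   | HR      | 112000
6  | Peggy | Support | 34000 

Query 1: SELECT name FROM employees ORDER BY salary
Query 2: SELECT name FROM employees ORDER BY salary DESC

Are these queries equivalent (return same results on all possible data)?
No, not equivalent

Query 1 returns: [('Dave',), ('Heidi',), ('Peggy',), ('Oscar',), ('Alice',), ('Eve',)]
Query 2 returns: [('Eve',), ('Alice',), ('Oscar',), ('Peggy',), ('Heidi',), ('Dave',)]

Reason: ASC vs DESC gives opposite ordering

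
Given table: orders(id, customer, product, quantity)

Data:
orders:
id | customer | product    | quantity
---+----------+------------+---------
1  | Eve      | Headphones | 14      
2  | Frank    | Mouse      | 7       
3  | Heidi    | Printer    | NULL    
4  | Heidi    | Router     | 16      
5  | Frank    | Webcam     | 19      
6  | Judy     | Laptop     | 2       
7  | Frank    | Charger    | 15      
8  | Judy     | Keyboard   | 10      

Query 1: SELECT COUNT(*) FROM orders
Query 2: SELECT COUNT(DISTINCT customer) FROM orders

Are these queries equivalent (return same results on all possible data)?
No, not equivalent

Query 1 returns: [(8,)]
Query 2 returns: [(4,)]

Reason: COUNT(*) counts rows, COUNT(DISTINCT customer) counts unique customers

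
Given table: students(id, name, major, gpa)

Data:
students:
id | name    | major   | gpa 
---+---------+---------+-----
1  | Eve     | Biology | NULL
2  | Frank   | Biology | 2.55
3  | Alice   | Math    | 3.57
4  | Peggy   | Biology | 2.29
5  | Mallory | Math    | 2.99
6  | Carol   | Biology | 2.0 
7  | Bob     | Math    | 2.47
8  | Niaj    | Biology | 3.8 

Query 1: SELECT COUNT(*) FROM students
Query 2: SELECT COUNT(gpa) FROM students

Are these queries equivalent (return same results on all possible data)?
No, not equivalent

Query 1 returns: [(8,)]
Query 2 returns: [(7,)]

Reason: COUNT(*) includes NULLs, COUNT(column) excludes them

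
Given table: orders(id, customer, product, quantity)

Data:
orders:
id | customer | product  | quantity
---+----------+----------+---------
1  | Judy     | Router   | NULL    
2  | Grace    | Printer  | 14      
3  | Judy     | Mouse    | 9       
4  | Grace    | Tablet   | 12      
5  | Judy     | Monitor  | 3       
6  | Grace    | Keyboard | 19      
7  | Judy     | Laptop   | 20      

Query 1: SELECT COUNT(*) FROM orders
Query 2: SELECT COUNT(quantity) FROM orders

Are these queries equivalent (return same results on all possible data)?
No, not equivalent

Query 1 returns: [(7,)]
Query 2 returns: [(6,)]

Reason: COUNT(*) includes NULLs, COUNT(column) excludes them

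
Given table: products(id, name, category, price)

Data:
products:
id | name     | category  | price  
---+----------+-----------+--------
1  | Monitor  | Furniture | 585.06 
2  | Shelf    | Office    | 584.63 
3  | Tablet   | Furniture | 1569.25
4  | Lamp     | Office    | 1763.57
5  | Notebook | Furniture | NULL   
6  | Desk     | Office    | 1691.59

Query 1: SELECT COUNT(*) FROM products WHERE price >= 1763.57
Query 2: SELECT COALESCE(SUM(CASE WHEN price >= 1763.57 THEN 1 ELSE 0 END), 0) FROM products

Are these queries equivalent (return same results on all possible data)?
Yes, equivalent

Both queries return: [(1,)]

Reason: COUNT with WHERE vs conditional SUM (COALESCE handles empty-table NULL)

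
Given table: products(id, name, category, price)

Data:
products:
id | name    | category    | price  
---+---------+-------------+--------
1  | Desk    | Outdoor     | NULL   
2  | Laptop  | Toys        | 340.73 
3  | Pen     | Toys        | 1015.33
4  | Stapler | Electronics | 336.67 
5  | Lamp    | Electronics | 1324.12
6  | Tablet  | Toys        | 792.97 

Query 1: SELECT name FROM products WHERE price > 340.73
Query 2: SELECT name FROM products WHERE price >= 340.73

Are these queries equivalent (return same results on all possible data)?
No, not equivalent

Query 1 returns: [('Pen',), ('Lamp',), ('Tablet',)]
Query 2 returns: [('Laptop',), ('Pen',), ('Lamp',), ('Tablet',)]

Reason: > vs >= gives different results when price = 340.73 exists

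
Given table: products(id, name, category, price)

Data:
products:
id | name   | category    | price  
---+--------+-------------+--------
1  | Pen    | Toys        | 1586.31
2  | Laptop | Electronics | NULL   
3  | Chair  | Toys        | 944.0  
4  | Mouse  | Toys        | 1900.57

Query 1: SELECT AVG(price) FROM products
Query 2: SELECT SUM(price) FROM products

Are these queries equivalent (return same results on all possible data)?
No, not equivalent

Query 1 returns: [(1476.96,)]
Query 2 returns: [(4430.88,)]

Reason: AVG vs SUM give different aggregate values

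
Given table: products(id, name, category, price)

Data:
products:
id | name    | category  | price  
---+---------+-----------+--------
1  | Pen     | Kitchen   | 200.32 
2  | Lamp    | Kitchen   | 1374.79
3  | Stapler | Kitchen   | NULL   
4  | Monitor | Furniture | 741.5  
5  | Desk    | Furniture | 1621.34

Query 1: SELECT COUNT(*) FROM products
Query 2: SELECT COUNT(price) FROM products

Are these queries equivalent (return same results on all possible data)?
No, not equivalent

Query 1 returns: [(5,)]
Query 2 returns: [(4,)]

Reason: COUNT(*) includes NULLs, COUNT(column) excludes them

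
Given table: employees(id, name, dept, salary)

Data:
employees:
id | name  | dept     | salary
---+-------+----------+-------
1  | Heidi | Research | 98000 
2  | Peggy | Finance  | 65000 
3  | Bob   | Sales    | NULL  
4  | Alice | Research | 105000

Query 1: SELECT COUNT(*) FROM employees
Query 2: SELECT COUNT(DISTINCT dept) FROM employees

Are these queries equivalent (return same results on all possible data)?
No, not equivalent

Query 1 returns: [(4,)]
Query 2 returns: [(3,)]

Reason: COUNT(*) counts rows, COUNT(DISTINCT dept) counts unique depts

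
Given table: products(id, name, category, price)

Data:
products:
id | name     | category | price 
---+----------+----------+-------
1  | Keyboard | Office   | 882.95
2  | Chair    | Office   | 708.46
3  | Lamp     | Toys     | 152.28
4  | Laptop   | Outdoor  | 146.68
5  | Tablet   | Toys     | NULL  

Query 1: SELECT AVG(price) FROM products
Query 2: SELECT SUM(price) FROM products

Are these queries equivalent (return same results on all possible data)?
No, not equivalent

Query 1 returns: [(472.59250000000003,)]
Query 2 returns: [(1890.3700000000001,)]

Reason: AVG vs SUM give different aggregate values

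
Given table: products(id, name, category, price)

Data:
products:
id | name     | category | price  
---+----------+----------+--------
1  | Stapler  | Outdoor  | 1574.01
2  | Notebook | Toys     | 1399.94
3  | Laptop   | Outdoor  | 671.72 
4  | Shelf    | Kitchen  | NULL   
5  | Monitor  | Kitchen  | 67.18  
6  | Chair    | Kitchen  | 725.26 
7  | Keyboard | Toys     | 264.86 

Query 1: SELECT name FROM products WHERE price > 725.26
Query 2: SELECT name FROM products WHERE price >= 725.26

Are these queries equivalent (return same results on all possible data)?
No, not equivalent

Query 1 returns: [('Stapler',), ('Notebook',)]
Query 2 returns: [('Stapler',), ('Notebook',), ('Chair',)]

Reason: > vs >= gives different results when price = 725.26 exists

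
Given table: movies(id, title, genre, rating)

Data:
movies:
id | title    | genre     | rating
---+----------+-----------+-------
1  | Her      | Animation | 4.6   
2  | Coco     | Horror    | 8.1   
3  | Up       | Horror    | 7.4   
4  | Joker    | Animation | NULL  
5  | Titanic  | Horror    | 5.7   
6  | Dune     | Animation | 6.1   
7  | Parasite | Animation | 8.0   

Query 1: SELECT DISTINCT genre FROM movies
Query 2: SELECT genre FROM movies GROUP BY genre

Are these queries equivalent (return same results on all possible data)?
Yes, equivalent

Both queries return: [('Animation',), ('Horror',)]

Reason: Both get unique genres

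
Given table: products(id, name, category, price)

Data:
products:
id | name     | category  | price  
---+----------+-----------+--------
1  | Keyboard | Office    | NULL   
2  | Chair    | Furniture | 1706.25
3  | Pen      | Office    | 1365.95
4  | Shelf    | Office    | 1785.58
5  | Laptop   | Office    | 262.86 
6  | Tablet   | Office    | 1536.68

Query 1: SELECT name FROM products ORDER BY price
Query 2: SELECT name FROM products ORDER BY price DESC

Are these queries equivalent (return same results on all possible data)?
No, not equivalent

Query 1 returns: [('Keyboard',), ('Laptop',), ('Pen',), ('Tablet',), ('Chair',), ('Shelf',)]
Query 2 returns: [('Shelf',), ('Chair',), ('Tablet',), ('Pen',), ('Laptop',), ('Keyboard',)]

Reason: ASC vs DESC gives opposite ordering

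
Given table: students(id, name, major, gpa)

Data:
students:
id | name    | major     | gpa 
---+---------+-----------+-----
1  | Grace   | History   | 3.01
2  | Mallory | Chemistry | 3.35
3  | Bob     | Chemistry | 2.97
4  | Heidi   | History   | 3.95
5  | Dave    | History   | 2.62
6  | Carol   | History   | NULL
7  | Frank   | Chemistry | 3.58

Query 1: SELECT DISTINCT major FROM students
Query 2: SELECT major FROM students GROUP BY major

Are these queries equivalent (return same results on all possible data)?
Yes, equivalent

Both queries return: [('Chemistry',), ('History',)]

Reason: Both get unique majors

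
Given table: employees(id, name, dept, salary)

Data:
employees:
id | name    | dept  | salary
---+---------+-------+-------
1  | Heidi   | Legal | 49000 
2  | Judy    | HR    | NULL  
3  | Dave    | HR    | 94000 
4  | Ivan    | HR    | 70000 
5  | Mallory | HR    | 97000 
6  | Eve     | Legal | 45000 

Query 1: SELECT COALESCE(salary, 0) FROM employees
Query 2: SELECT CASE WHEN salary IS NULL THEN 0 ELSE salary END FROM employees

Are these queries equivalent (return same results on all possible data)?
Yes, equivalent

Both queries return: [(0,), (45000,), (49000,), (70000,), (94000,), (97000,)]

Reason: COALESCE vs CASE for NULL handling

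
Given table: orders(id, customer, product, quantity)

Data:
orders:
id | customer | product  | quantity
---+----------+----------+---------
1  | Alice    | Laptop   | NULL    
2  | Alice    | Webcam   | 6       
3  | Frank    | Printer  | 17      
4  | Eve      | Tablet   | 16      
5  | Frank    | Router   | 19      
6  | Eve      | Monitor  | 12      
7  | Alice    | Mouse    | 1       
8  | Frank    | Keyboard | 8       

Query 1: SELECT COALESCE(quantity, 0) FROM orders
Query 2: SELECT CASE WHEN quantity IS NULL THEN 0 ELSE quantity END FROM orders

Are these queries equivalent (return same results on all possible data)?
Yes, equivalent

Both queries return: [(0,), (1,), (6,), (8,), (12,), (16,), (17,), (19,)]

Reason: COALESCE vs CASE for NULL handling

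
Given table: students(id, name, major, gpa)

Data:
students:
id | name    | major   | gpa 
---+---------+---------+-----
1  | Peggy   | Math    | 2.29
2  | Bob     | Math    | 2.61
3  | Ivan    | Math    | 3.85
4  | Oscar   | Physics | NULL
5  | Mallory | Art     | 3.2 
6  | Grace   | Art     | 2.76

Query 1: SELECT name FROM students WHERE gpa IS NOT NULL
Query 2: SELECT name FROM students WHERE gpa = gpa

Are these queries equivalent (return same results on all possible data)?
Yes, equivalent

Both queries return: [('Bob',), ('Grace',), ('Ivan',), ('Mallory',), ('Peggy',)]

Reason: IS NOT NULL vs self-equality (both exclude NULLs)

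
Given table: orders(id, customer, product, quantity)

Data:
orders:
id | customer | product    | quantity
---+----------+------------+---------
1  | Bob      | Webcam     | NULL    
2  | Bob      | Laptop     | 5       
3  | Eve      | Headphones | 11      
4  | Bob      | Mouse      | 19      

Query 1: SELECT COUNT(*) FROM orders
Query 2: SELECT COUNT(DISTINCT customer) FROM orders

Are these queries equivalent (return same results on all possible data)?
No, not equivalent

Query 1 returns: [(4,)]
Query 2 returns: [(2,)]

Reason: COUNT(*) counts rows, COUNT(DISTINCT customer) counts unique customers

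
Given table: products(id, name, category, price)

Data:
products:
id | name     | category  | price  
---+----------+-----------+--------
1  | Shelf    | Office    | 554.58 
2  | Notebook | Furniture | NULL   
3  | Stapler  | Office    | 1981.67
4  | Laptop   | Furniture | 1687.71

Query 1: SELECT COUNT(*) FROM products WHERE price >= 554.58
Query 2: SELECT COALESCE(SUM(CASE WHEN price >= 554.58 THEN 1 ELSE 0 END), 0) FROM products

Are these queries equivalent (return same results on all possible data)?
Yes, equivalent

Both queries return: [(3,)]

Reason: COUNT with WHERE vs conditional SUM (COALESCE handles empty-table NULL)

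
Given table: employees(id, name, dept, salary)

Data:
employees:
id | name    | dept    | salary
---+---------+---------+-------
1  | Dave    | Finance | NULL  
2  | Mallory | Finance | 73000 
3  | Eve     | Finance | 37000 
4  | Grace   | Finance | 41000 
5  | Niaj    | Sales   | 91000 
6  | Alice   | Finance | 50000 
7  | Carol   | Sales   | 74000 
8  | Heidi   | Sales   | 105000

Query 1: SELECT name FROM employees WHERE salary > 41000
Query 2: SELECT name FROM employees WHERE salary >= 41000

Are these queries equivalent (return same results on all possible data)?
No, not equivalent

Query 1 returns: [('Mallory',), ('Niaj',), ('Alice',), ('Carol',), ('Heidi',)]
Query 2 returns: [('Mallory',), ('Grace',), ('Niaj',), ('Alice',), ('Carol',), ('Heidi',)]

Reason: > vs >= gives different results when salary = 41000 exists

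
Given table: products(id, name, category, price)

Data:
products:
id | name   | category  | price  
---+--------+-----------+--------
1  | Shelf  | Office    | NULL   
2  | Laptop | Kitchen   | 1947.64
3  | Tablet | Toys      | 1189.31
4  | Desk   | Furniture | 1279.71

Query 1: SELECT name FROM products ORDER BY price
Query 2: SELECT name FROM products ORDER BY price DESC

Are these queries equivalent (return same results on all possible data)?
No, not equivalent

Query 1 returns: [('Shelf',), ('Tablet',), ('Desk',), ('Laptop',)]
Query 2 returns: [('Laptop',), ('Desk',), ('Tablet',), ('Shelf',)]

Reason: ASC vs DESC gives opposite ordering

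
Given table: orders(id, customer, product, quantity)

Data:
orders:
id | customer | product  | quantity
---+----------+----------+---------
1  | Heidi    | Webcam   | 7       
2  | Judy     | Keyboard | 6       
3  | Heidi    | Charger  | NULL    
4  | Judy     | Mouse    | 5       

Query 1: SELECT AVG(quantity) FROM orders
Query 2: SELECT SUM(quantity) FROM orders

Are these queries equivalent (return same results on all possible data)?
No, not equivalent

Query 1 returns: [(6.0,)]
Query 2 returns: [(18,)]

Reason: AVG vs SUM give different aggregate values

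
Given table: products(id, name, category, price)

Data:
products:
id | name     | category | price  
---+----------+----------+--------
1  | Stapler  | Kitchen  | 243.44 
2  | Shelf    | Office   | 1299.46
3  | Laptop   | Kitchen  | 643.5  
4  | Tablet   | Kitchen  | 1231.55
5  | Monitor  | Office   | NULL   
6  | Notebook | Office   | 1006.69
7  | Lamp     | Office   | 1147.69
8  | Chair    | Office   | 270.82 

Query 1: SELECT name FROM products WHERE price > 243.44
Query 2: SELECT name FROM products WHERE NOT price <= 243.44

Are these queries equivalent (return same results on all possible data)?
Yes, equivalent

Both queries return: [('Chair',), ('Lamp',), ('Laptop',), ('Notebook',), ('Shelf',), ('Tablet',)]

Reason: Both filter price > 243.44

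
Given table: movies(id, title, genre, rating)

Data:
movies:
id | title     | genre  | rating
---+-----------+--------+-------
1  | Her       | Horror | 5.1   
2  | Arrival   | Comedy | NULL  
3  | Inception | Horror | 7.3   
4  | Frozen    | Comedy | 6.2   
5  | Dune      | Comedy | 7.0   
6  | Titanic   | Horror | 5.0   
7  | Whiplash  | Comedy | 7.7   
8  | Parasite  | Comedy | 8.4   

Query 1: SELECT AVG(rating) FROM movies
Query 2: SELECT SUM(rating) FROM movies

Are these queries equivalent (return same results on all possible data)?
No, not equivalent

Query 1 returns: [(6.671428571428572,)]
Query 2 returns: [(46.7,)]

Reason: AVG vs SUM give different aggregate values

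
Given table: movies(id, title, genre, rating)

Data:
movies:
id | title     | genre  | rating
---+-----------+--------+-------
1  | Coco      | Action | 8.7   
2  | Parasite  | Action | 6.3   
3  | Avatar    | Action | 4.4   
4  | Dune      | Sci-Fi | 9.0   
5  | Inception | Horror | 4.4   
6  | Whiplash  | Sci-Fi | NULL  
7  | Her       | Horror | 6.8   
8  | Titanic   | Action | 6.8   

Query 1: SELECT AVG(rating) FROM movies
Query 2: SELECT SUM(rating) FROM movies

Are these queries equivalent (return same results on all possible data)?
No, not equivalent

Query 1 returns: [(6.628571428571428,)]
Query 2 returns: [(46.4,)]

Reason: AVG vs SUM give different aggregate values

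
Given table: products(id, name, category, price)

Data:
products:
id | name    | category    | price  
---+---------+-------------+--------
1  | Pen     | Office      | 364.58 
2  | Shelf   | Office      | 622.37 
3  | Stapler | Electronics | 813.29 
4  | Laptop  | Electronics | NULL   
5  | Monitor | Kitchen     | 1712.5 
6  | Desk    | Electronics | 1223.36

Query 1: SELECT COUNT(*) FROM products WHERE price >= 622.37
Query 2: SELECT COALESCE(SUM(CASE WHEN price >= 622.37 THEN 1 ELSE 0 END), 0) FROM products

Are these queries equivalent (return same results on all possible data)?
Yes, equivalent

Both queries return: [(4,)]

Reason: COUNT with WHERE vs conditional SUM (COALESCE handles empty-table NULL)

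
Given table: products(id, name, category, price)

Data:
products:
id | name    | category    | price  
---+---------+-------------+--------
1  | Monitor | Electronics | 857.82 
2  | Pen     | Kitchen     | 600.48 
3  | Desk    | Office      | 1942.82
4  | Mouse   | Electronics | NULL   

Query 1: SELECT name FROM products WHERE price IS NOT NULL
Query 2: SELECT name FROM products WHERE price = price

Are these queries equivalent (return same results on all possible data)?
Yes, equivalent

Both queries return: [('Desk',), ('Monitor',), ('Pen',)]

Reason: IS NOT NULL vs self-equality (both exclude NULLs)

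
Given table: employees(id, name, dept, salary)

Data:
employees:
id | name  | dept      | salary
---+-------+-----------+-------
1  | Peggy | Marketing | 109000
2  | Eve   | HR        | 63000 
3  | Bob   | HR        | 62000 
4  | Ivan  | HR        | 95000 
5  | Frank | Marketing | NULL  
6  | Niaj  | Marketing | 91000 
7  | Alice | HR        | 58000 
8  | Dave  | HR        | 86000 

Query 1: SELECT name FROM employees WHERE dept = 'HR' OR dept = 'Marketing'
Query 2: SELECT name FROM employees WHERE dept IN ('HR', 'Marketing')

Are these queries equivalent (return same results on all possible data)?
Yes, equivalent

Both queries return: [('Alice',), ('Bob',), ('Dave',), ('Eve',), ('Frank',), ('Ivan',), ('Niaj',), ('Peggy',)]

Reason: OR vs IN are equivalent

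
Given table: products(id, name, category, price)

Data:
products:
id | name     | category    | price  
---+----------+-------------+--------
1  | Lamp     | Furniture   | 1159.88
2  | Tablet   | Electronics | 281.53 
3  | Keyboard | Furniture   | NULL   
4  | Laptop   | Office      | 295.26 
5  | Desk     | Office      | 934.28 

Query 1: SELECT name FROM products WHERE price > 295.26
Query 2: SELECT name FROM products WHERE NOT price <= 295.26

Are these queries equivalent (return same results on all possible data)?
Yes, equivalent

Both queries return: [('Desk',), ('Lamp',)]

Reason: Both filter price > 295.26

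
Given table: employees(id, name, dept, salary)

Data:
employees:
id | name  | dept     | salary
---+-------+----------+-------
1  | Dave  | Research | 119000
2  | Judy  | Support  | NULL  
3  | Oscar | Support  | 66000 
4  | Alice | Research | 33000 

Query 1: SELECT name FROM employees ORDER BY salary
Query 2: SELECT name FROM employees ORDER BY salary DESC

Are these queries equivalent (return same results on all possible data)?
No, not equivalent

Query 1 returns: [('Judy',), ('Alice',), ('Oscar',), ('Dave',)]
Query 2 returns: [('Dave',), ('Oscar',), ('Alice',), ('Judy',)]

Reason: ASC vs DESC gives opposite ordering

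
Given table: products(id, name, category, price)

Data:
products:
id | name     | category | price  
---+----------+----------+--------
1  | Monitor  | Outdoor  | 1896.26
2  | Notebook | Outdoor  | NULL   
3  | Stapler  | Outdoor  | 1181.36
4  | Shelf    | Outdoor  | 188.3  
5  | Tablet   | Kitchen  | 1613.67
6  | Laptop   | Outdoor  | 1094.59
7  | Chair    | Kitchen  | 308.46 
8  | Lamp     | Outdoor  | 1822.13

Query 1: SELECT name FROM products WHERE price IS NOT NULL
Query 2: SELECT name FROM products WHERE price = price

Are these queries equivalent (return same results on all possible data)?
Yes, equivalent

Both queries return: [('Chair',), ('Lamp',), ('Laptop',), ('Monitor',), ('Shelf',), ('Stapler',), ('Tablet',)]

Reason: IS NOT NULL vs self-equality (both exclude NULLs)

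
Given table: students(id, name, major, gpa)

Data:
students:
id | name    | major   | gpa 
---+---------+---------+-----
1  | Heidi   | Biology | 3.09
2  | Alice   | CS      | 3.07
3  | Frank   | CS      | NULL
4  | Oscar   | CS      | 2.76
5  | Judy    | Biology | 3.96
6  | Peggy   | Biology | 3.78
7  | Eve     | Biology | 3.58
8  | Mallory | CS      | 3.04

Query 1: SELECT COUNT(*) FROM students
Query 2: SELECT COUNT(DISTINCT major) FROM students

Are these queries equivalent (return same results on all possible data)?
No, not equivalent

Query 1 returns: [(8,)]
Query 2 returns: [(2,)]

Reason: COUNT(*) counts rows, COUNT(DISTINCT major) counts unique majors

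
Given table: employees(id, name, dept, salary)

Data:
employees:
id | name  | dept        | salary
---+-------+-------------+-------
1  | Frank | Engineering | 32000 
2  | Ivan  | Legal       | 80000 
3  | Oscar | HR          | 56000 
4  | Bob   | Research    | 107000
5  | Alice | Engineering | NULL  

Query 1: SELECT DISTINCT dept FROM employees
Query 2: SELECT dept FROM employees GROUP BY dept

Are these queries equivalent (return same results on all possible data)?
Yes, equivalent

Both queries return: [('Engineering',), ('HR',), ('Legal',), ('Research',)]

Reason: Both get unique depts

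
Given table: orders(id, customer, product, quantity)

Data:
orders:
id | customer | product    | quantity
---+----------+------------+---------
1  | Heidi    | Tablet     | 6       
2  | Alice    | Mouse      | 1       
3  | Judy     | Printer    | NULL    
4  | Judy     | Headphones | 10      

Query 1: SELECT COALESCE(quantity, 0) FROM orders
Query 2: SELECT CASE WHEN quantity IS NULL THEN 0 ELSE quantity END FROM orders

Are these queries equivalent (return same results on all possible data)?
Yes, equivalent

Both queries return: [(0,), (1,), (6,), (10,)]

Reason: COALESCE vs CASE for NULL handling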